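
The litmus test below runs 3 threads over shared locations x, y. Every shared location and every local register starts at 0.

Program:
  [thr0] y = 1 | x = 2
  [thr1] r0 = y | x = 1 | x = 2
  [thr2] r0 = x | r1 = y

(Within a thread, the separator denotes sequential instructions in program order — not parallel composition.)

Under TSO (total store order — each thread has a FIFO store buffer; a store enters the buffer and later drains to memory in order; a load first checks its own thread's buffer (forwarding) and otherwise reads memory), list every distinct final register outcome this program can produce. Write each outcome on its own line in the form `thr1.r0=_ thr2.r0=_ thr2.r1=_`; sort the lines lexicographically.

thr1.r0=0 thr2.r0=0 thr2.r1=0
thr1.r0=0 thr2.r0=0 thr2.r1=1
thr1.r0=0 thr2.r0=1 thr2.r1=0
thr1.r0=0 thr2.r0=1 thr2.r1=1
thr1.r0=0 thr2.r0=2 thr2.r1=0
thr1.r0=0 thr2.r0=2 thr2.r1=1
thr1.r0=1 thr2.r0=0 thr2.r1=0
thr1.r0=1 thr2.r0=0 thr2.r1=1
thr1.r0=1 thr2.r0=1 thr2.r1=1
thr1.r0=1 thr2.r0=2 thr2.r1=1

outcome vector order: (thr1.r0,thr2.r0,thr2.r1)
|TSO outcomes| = 10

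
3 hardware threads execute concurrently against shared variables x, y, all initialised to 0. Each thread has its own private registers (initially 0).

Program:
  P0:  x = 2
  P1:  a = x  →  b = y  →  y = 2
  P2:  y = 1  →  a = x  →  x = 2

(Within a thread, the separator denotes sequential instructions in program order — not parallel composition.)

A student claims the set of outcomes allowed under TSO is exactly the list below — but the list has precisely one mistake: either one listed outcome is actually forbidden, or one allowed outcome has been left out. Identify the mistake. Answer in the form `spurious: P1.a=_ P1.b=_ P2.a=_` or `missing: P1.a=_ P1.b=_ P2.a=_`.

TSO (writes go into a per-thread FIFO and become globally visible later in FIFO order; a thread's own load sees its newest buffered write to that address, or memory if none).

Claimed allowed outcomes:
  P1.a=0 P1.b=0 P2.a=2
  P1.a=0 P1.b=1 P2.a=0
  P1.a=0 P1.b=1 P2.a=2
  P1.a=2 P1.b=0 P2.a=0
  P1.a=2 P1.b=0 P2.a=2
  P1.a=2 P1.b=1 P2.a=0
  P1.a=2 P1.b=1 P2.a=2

missing: P1.a=0 P1.b=0 P2.a=0

outcome vector order: (P1.a,P1.b,P2.a)
TSO: 8 outcomes — {<0 0 0>; <0 0 2>; <0 1 0>; <0 1 2>; <2 0 0>; <2 0 2>; <2 1 0>; <2 1 2>}
TSO∖claimed = {<0 0 0>}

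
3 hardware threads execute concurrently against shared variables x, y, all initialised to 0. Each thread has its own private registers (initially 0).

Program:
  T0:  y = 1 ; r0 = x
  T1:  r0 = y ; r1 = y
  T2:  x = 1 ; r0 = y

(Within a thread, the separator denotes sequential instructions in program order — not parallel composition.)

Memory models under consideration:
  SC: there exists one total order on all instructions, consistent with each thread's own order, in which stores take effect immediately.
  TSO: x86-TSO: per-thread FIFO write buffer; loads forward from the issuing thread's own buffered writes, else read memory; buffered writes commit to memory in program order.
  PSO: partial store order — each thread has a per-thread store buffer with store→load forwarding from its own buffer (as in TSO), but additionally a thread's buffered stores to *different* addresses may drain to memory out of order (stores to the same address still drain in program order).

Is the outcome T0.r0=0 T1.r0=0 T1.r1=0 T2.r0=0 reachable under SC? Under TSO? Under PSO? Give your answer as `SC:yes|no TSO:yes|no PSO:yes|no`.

SC:no TSO:yes PSO:yes

outcome vector order: (T0.r0,T1.r0,T1.r1,T2.r0)
[SC] allowed = {(0,0,0,1); (0,0,1,1); (0,1,1,1); (1,0,0,0); (1,0,0,1); (1,0,1,0); (1,0,1,1); (1,1,1,0); (1,1,1,1)}
[TSO] allowed = {(0,0,0,0); (0,0,0,1); (0,0,1,0); (0,0,1,1); (0,1,1,0); (0,1,1,1); (1,0,0,0); (1,0,0,1); (1,0,1,0); (1,0,1,1); (1,1,1,0); (1,1,1,1)}
[PSO] allowed = {(0,0,0,0); (0,0,0,1); (0,0,1,0); (0,0,1,1); (0,1,1,0); (0,1,1,1); (1,0,0,0); (1,0,0,1); (1,0,1,0); (1,0,1,1); (1,1,1,0); (1,1,1,1)}
target (0,0,0,0) ∈ {TSO,PSO}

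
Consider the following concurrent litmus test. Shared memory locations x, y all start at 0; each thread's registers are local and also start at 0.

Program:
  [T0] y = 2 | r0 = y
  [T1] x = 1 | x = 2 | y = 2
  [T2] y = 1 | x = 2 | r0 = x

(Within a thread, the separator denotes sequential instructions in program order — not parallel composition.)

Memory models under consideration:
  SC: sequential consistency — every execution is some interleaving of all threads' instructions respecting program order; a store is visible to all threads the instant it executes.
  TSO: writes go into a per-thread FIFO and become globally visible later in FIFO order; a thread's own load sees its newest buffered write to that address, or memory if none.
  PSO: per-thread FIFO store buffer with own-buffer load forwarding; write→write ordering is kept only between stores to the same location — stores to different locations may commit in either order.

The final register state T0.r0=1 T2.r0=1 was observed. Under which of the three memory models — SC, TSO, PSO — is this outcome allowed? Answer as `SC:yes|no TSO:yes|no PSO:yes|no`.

SC:yes TSO:yes PSO:yes

outcome vector order: (T0.r0,T2.r0)
under SC → <1 1>; <1 2>; <2 1>; <2 2>
under TSO → <1 1>; <1 2>; <2 1>; <2 2>
under PSO → <1 1>; <1 2>; <2 1>; <2 2>
target <1 1> ∈ {SC,TSO,PSO}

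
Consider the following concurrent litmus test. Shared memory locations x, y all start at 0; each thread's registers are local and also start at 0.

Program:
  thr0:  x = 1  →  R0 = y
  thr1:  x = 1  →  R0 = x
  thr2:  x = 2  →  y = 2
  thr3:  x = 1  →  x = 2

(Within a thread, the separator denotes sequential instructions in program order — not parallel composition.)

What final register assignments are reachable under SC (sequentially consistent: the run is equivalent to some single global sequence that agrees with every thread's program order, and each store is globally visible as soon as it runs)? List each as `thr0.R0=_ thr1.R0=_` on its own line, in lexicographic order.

thr0.R0=0 thr1.R0=1
thr0.R0=0 thr1.R0=2
thr0.R0=2 thr1.R0=1
thr0.R0=2 thr1.R0=2

outcome vector order: (thr0.R0,thr1.R0)
|SC outcomes| = 4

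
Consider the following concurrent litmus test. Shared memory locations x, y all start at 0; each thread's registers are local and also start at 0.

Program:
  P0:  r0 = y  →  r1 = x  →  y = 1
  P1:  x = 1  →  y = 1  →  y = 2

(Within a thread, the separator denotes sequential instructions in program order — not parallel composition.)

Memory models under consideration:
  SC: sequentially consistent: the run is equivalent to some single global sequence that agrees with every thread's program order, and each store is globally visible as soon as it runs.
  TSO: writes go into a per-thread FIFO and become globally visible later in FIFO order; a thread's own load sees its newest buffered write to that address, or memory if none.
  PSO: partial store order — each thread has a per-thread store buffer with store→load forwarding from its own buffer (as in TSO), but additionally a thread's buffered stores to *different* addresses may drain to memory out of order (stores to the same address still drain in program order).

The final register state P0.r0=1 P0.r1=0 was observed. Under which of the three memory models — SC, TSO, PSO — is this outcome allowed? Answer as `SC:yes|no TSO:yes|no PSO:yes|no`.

outcome vector order: (P0.r0,P0.r1)
SC: 4 outcomes — {<0 0>, <0 1>, <1 1>, <2 1>}
TSO: 4 outcomes — {<0 0>, <0 1>, <1 1>, <2 1>}
PSO: 6 outcomes — {<0 0>, <0 1>, <1 0>, <1 1>, <2 0>, <2 1>}
target <1 0> ∈ {PSO}

SC:no TSO:no PSO:yes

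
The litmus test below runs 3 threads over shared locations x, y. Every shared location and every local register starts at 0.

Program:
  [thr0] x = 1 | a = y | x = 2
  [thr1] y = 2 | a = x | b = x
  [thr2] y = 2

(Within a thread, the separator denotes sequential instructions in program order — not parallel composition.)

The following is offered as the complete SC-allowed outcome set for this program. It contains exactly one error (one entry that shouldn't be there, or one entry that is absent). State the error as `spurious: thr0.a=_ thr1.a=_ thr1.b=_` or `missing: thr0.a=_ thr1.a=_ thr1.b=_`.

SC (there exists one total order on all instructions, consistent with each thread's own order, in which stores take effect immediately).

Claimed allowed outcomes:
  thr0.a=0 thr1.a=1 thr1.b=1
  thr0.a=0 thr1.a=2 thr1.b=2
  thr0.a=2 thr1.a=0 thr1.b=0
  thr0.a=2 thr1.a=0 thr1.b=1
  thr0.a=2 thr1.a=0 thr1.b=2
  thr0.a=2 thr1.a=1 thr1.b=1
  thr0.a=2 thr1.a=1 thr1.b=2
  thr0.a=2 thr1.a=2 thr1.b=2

outcome vector order: (thr0.a,thr1.a,thr1.b)
under SC → 0/1/1 0/1/2 0/2/2 2/0/0 2/0/1 2/0/2 2/1/1 2/1/2 2/2/2
SC∖claimed = {0/1/2}

missing: thr0.a=0 thr1.a=1 thr1.b=2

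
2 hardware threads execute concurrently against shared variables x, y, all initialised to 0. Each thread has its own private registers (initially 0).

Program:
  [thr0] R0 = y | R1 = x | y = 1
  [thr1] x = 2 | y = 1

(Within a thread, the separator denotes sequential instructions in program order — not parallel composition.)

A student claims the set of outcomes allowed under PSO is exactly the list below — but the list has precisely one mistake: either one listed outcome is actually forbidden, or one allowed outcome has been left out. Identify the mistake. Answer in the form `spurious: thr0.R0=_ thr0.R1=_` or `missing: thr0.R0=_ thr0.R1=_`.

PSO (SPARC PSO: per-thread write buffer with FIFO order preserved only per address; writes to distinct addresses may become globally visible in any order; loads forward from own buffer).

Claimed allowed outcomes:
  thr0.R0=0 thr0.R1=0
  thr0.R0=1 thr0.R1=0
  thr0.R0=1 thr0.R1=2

outcome vector order: (thr0.R0,thr0.R1)
under PSO → 0/0, 0/2, 1/0, 1/2
PSO∖claimed = {0/2}

missing: thr0.R0=0 thr0.R1=2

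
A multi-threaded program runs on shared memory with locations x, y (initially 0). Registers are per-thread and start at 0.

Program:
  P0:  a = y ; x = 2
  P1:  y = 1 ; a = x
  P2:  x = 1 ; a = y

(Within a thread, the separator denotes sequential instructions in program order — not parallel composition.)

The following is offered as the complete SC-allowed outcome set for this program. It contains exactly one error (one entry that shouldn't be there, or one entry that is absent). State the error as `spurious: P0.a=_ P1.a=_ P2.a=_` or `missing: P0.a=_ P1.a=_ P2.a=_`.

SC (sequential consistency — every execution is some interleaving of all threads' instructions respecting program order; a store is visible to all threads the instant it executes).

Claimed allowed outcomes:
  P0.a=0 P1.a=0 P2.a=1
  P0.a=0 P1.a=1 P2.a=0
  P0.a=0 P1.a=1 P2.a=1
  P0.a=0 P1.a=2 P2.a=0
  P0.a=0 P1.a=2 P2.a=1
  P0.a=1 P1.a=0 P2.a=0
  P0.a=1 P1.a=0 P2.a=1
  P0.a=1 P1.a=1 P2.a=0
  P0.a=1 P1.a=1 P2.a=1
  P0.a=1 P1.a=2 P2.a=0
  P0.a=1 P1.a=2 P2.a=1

outcome vector order: (P0.a,P1.a,P2.a)
SC (10): 001 010 011 020 021 101 110 111 120 121
claimed∖SC = {100}

spurious: P0.a=1 P1.a=0 P2.a=0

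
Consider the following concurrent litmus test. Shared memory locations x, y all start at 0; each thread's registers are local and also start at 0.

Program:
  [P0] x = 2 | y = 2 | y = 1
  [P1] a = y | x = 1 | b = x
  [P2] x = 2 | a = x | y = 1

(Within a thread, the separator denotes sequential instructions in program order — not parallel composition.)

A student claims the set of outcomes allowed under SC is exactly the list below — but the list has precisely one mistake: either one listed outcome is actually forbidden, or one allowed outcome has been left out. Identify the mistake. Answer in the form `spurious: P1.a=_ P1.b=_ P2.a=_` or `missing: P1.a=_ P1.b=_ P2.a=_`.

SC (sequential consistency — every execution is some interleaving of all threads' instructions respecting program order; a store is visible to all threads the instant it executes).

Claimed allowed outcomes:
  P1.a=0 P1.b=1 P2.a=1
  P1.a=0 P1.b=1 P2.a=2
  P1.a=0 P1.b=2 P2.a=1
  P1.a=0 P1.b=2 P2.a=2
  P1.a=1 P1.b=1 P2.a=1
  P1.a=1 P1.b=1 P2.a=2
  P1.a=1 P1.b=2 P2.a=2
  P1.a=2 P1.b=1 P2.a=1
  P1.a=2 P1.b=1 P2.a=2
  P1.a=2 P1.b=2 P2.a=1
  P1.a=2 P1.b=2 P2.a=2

outcome vector order: (P1.a,P1.b,P2.a)
SC: 10 outcomes — {(0,1,1); (0,1,2); (0,2,1); (0,2,2); (1,1,1); (1,1,2); (1,2,2); (2,1,1); (2,1,2); (2,2,2)}
claimed∖SC = {(2,2,1)}

spurious: P1.a=2 P1.b=2 P2.a=1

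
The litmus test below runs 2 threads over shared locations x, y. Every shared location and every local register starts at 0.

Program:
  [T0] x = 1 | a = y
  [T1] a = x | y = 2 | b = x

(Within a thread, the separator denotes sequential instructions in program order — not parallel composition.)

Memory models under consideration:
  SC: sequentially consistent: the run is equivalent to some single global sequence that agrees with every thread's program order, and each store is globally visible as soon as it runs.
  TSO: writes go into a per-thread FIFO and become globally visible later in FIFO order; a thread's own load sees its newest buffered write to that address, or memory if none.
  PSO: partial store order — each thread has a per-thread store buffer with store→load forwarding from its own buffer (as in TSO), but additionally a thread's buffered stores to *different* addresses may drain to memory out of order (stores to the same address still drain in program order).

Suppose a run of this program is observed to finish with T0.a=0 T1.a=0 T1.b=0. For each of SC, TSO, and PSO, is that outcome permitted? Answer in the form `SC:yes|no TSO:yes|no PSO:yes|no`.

SC:no TSO:yes PSO:yes

outcome vector order: (T0.a,T1.a,T1.b)
under SC → (0,0,1) (0,1,1) (2,0,0) (2,0,1) (2,1,1)
under TSO → (0,0,0) (0,0,1) (0,1,1) (2,0,0) (2,0,1) (2,1,1)
under PSO → (0,0,0) (0,0,1) (0,1,1) (2,0,0) (2,0,1) (2,1,1)
target (0,0,0) ∈ {TSO,PSO}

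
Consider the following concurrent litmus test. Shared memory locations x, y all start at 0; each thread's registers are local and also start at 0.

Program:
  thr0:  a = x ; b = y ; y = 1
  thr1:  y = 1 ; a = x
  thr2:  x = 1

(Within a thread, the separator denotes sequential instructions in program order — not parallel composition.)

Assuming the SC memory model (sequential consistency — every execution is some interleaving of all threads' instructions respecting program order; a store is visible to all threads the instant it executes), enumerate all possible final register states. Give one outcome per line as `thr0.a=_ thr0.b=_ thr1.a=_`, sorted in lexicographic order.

outcome vector order: (thr0.a,thr0.b,thr1.a)
|SC outcomes| = 7

thr0.a=0 thr0.b=0 thr1.a=0
thr0.a=0 thr0.b=0 thr1.a=1
thr0.a=0 thr0.b=1 thr1.a=0
thr0.a=0 thr0.b=1 thr1.a=1
thr0.a=1 thr0.b=0 thr1.a=1
thr0.a=1 thr0.b=1 thr1.a=0
thr0.a=1 thr0.b=1 thr1.a=1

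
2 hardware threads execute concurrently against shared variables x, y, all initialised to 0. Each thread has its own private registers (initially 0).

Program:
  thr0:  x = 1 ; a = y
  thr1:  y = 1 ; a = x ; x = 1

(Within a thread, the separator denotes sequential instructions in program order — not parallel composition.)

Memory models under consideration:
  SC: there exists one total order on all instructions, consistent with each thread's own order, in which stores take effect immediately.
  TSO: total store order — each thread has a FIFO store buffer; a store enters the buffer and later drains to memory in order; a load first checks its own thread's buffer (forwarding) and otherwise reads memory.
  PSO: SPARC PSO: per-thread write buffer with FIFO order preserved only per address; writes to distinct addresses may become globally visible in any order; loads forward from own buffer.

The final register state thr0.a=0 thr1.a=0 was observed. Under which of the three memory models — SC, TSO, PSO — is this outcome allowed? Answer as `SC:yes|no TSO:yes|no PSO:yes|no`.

outcome vector order: (thr0.a,thr1.a)
SC (3): <0 1> <1 0> <1 1>
TSO (4): <0 0> <0 1> <1 0> <1 1>
PSO (4): <0 0> <0 1> <1 0> <1 1>
target <0 0> ∈ {TSO,PSO}

SC:no TSO:yes PSO:yes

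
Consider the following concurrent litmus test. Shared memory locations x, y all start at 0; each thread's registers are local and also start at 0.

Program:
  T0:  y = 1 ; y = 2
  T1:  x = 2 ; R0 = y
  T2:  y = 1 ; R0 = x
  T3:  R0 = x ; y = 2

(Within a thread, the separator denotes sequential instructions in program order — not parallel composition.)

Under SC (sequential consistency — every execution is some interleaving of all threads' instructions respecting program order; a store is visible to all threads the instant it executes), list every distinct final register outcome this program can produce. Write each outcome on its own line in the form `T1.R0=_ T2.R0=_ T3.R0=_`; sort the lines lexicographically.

T1.R0=0 T2.R0=2 T3.R0=0
T1.R0=0 T2.R0=2 T3.R0=2
T1.R0=1 T2.R0=0 T3.R0=0
T1.R0=1 T2.R0=0 T3.R0=2
T1.R0=1 T2.R0=2 T3.R0=0
T1.R0=1 T2.R0=2 T3.R0=2
T1.R0=2 T2.R0=0 T3.R0=0
T1.R0=2 T2.R0=0 T3.R0=2
T1.R0=2 T2.R0=2 T3.R0=0
T1.R0=2 T2.R0=2 T3.R0=2

outcome vector order: (T1.R0,T2.R0,T3.R0)
|SC outcomes| = 10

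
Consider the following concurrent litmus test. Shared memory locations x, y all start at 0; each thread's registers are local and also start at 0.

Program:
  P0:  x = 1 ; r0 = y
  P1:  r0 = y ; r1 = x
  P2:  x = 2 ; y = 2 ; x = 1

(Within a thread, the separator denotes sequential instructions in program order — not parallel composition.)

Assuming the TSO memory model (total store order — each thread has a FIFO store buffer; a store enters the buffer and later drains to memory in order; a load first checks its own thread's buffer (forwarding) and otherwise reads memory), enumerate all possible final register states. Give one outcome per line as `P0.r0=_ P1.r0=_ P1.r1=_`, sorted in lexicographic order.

outcome vector order: (P0.r0,P1.r0,P1.r1)
|TSO outcomes| = 10

P0.r0=0 P1.r0=0 P1.r1=0
P0.r0=0 P1.r0=0 P1.r1=1
P0.r0=0 P1.r0=0 P1.r1=2
P0.r0=0 P1.r0=2 P1.r1=1
P0.r0=0 P1.r0=2 P1.r1=2
P0.r0=2 P1.r0=0 P1.r1=0
P0.r0=2 P1.r0=0 P1.r1=1
P0.r0=2 P1.r0=0 P1.r1=2
P0.r0=2 P1.r0=2 P1.r1=1
P0.r0=2 P1.r0=2 P1.r1=2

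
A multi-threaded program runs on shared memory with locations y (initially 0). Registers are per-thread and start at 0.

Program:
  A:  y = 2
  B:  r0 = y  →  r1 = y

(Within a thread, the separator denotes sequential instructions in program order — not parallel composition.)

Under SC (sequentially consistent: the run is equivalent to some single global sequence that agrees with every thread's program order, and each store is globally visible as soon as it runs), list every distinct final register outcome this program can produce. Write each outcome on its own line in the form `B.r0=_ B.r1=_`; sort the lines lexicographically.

B.r0=0 B.r1=0
B.r0=0 B.r1=2
B.r0=2 B.r1=2

outcome vector order: (B.r0,B.r1)
|SC outcomes| = 3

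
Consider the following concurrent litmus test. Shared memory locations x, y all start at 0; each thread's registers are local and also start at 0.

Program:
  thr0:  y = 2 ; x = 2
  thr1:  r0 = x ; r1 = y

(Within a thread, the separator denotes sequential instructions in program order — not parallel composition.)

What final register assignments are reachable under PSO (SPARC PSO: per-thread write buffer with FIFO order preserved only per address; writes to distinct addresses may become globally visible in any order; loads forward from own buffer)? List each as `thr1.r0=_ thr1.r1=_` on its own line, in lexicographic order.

outcome vector order: (thr1.r0,thr1.r1)
|PSO outcomes| = 4

thr1.r0=0 thr1.r1=0
thr1.r0=0 thr1.r1=2
thr1.r0=2 thr1.r1=0
thr1.r0=2 thr1.r1=2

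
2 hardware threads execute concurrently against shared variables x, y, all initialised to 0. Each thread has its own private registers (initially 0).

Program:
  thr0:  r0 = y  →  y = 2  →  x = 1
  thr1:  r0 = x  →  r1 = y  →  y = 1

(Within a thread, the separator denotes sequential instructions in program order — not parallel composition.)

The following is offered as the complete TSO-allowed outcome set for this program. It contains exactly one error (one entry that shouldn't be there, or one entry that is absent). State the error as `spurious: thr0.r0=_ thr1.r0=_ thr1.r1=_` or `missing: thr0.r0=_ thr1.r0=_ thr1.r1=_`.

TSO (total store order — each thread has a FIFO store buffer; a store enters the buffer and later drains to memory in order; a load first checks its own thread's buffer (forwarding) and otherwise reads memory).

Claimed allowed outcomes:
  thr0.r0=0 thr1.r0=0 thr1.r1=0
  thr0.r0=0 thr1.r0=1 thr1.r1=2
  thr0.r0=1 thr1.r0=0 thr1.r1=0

outcome vector order: (thr0.r0,thr1.r0,thr1.r1)
[TSO] allowed = {<0 0 0> <0 0 2> <0 1 2> <1 0 0>}
TSO∖claimed = {<0 0 2>}

missing: thr0.r0=0 thr1.r0=0 thr1.r1=2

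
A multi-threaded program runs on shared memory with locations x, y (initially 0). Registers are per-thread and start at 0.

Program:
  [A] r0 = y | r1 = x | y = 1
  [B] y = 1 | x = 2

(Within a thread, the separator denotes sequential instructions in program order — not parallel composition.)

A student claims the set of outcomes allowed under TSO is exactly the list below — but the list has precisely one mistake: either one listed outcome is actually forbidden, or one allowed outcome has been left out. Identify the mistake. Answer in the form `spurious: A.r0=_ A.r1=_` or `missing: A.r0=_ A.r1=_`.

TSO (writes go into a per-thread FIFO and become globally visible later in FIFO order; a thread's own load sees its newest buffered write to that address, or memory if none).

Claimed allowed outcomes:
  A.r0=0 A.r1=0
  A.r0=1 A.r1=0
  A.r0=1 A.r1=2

outcome vector order: (A.r0,A.r1)
[TSO] allowed = {(0,0) (0,2) (1,0) (1,2)}
TSO∖claimed = {(0,2)}

missing: A.r0=0 A.r1=2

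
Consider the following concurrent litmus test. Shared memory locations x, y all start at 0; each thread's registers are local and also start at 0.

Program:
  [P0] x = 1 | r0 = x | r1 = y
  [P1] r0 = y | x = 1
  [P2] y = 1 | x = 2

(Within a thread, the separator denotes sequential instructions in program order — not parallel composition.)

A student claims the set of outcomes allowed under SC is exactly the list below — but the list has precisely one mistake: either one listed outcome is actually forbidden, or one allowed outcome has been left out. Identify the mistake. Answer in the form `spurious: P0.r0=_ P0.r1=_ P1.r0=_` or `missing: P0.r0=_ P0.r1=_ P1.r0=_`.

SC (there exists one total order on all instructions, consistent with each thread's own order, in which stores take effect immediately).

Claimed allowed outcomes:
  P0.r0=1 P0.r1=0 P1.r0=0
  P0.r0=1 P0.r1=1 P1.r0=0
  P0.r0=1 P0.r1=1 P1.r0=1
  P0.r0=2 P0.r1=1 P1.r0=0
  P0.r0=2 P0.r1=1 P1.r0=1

outcome vector order: (P0.r0,P0.r1,P1.r0)
SC (6): 100 101 110 111 210 211
SC∖claimed = {101}

missing: P0.r0=1 P0.r1=0 P1.r0=1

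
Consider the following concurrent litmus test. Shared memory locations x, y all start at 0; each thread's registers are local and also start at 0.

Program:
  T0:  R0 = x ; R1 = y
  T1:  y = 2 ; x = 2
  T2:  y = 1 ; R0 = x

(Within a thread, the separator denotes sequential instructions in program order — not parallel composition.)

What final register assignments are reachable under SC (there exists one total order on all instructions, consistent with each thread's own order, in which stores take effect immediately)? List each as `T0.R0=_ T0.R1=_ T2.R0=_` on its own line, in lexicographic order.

outcome vector order: (T0.R0,T0.R1,T2.R0)
|SC outcomes| = 10

T0.R0=0 T0.R1=0 T2.R0=0
T0.R0=0 T0.R1=0 T2.R0=2
T0.R0=0 T0.R1=1 T2.R0=0
T0.R0=0 T0.R1=1 T2.R0=2
T0.R0=0 T0.R1=2 T2.R0=0
T0.R0=0 T0.R1=2 T2.R0=2
T0.R0=2 T0.R1=1 T2.R0=0
T0.R0=2 T0.R1=1 T2.R0=2
T0.R0=2 T0.R1=2 T2.R0=0
T0.R0=2 T0.R1=2 T2.R0=2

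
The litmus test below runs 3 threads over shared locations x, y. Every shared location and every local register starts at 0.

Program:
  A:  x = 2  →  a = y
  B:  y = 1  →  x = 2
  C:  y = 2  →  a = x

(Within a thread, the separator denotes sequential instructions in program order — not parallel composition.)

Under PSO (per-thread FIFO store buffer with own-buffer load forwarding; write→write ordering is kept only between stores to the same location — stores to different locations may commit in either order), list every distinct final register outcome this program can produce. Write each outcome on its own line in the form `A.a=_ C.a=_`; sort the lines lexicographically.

A.a=0 C.a=0
A.a=0 C.a=2
A.a=1 C.a=0
A.a=1 C.a=2
A.a=2 C.a=0
A.a=2 C.a=2

outcome vector order: (A.a,C.a)
|PSO outcomes| = 6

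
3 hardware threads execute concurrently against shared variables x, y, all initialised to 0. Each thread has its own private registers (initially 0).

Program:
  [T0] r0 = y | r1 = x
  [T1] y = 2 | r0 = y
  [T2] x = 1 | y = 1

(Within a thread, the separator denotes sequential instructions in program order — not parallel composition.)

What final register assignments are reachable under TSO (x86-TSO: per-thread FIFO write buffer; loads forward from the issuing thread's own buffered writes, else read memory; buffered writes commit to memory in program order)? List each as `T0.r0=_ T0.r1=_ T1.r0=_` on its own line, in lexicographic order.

T0.r0=0 T0.r1=0 T1.r0=1
T0.r0=0 T0.r1=0 T1.r0=2
T0.r0=0 T0.r1=1 T1.r0=1
T0.r0=0 T0.r1=1 T1.r0=2
T0.r0=1 T0.r1=1 T1.r0=1
T0.r0=1 T0.r1=1 T1.r0=2
T0.r0=2 T0.r1=0 T1.r0=1
T0.r0=2 T0.r1=0 T1.r0=2
T0.r0=2 T0.r1=1 T1.r0=1
T0.r0=2 T0.r1=1 T1.r0=2

outcome vector order: (T0.r0,T0.r1,T1.r0)
|TSO outcomes| = 10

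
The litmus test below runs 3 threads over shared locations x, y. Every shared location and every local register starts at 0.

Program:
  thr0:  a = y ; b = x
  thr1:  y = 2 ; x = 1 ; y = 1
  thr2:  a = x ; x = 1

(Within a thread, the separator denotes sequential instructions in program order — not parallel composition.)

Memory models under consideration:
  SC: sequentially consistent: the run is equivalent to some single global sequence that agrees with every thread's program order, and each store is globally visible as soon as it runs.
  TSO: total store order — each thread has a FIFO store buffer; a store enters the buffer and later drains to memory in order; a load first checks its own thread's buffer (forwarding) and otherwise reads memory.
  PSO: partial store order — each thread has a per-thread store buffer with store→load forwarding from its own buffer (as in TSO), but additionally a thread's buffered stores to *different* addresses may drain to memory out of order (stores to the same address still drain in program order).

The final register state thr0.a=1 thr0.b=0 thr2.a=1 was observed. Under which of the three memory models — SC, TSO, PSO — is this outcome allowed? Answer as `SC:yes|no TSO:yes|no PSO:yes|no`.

outcome vector order: (thr0.a,thr0.b,thr2.a)
SC (10): (0,0,0); (0,0,1); (0,1,0); (0,1,1); (1,1,0); (1,1,1); (2,0,0); (2,0,1); (2,1,0); (2,1,1)
TSO (10): (0,0,0); (0,0,1); (0,1,0); (0,1,1); (1,1,0); (1,1,1); (2,0,0); (2,0,1); (2,1,0); (2,1,1)
PSO (12): (0,0,0); (0,0,1); (0,1,0); (0,1,1); (1,0,0); (1,0,1); (1,1,0); (1,1,1); (2,0,0); (2,0,1); (2,1,0); (2,1,1)
target (1,0,1) ∈ {PSO}

SC:no TSO:no PSO:yes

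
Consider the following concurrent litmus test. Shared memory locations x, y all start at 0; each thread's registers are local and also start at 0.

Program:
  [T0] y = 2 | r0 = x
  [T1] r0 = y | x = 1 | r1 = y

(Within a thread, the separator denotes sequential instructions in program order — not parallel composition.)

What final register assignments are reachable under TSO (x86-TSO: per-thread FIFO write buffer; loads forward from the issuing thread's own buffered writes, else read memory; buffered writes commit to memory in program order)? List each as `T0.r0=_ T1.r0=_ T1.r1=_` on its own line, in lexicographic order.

T0.r0=0 T1.r0=0 T1.r1=0
T0.r0=0 T1.r0=0 T1.r1=2
T0.r0=0 T1.r0=2 T1.r1=2
T0.r0=1 T1.r0=0 T1.r1=0
T0.r0=1 T1.r0=0 T1.r1=2
T0.r0=1 T1.r0=2 T1.r1=2

outcome vector order: (T0.r0,T1.r0,T1.r1)
|TSO outcomes| = 6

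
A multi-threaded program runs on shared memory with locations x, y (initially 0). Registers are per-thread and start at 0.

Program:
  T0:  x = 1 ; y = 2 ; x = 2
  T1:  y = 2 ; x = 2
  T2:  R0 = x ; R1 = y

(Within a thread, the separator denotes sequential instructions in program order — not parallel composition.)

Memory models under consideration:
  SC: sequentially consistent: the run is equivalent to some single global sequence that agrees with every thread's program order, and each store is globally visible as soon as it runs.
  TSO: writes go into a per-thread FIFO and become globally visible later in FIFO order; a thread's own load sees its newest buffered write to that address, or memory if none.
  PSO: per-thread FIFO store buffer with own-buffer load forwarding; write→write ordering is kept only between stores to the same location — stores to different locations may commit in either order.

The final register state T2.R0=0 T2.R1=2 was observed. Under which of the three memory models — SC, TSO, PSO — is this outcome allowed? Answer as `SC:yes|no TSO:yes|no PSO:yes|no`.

SC:yes TSO:yes PSO:yes

outcome vector order: (T2.R0,T2.R1)
SC (5): 0/0 0/2 1/0 1/2 2/2
TSO (5): 0/0 0/2 1/0 1/2 2/2
PSO (6): 0/0 0/2 1/0 1/2 2/0 2/2
target 0/2 ∈ {SC,TSO,PSO}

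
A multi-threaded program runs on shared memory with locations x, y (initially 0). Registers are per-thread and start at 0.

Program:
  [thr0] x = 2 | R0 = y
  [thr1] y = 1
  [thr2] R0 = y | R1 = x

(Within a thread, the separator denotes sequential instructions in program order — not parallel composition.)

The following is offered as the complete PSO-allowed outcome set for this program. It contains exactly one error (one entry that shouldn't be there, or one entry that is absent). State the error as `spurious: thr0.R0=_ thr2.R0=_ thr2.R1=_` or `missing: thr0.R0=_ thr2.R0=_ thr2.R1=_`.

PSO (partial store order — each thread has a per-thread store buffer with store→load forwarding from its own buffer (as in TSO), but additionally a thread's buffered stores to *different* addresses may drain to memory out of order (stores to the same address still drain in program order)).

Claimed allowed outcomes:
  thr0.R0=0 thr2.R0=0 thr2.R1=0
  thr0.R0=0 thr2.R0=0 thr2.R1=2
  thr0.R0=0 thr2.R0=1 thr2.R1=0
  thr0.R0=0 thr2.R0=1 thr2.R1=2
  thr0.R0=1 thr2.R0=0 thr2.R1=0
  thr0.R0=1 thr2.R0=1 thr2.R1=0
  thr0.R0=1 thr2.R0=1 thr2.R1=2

outcome vector order: (thr0.R0,thr2.R0,thr2.R1)
under PSO → <0 0 0> <0 0 2> <0 1 0> <0 1 2> <1 0 0> <1 0 2> <1 1 0> <1 1 2>
PSO∖claimed = {<1 0 2>}

missing: thr0.R0=1 thr2.R0=0 thr2.R1=2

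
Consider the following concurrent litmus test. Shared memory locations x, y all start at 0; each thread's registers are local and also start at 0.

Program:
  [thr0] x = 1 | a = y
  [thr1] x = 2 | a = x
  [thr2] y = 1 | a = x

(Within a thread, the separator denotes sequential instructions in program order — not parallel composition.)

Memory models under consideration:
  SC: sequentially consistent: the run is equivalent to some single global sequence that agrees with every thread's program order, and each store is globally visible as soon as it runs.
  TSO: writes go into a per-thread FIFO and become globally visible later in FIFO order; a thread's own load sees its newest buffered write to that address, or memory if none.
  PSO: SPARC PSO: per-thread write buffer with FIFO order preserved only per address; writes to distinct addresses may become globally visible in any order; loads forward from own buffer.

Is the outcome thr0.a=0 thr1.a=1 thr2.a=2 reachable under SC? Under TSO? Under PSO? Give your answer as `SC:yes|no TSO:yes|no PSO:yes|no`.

SC:no TSO:yes PSO:yes

outcome vector order: (thr0.a,thr1.a,thr2.a)
SC: 9 outcomes — {011; 021; 022; 110; 111; 112; 120; 121; 122}
TSO: 12 outcomes — {010; 011; 012; 020; 021; 022; 110; 111; 112; 120; 121; 122}
PSO: 12 outcomes — {010; 011; 012; 020; 021; 022; 110; 111; 112; 120; 121; 122}
target 012 ∈ {TSO,PSO}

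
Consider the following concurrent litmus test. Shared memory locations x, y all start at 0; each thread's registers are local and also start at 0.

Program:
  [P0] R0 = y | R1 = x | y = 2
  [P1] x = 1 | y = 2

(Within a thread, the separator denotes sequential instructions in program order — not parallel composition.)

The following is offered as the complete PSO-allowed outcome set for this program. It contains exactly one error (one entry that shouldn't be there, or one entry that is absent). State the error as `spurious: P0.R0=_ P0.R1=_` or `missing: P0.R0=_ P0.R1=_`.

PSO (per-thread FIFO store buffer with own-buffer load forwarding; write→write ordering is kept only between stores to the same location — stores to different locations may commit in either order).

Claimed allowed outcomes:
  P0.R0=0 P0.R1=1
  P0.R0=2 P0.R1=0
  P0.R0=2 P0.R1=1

outcome vector order: (P0.R0,P0.R1)
PSO (4): 00 01 20 21
PSO∖claimed = {00}

missing: P0.R0=0 P0.R1=0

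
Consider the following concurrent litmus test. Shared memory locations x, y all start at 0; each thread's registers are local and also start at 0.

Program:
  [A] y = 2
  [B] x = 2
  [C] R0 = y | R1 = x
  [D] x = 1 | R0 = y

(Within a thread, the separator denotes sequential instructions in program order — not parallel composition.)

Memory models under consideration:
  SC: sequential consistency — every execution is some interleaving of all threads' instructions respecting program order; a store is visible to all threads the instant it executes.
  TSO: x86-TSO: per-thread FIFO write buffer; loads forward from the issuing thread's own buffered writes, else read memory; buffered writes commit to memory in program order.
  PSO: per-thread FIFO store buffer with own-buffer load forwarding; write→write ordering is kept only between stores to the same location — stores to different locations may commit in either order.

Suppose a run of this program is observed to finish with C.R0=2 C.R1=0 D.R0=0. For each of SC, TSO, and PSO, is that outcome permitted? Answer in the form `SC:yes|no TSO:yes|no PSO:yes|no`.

SC:no TSO:yes PSO:yes

outcome vector order: (C.R0,C.R1,D.R0)
under SC → (0,0,0) (0,0,2) (0,1,0) (0,1,2) (0,2,0) (0,2,2) (2,0,2) (2,1,0) (2,1,2) (2,2,0) (2,2,2)
under TSO → (0,0,0) (0,0,2) (0,1,0) (0,1,2) (0,2,0) (0,2,2) (2,0,0) (2,0,2) (2,1,0) (2,1,2) (2,2,0) (2,2,2)
under PSO → (0,0,0) (0,0,2) (0,1,0) (0,1,2) (0,2,0) (0,2,2) (2,0,0) (2,0,2) (2,1,0) (2,1,2) (2,2,0) (2,2,2)
target (2,0,0) ∈ {TSO,PSO}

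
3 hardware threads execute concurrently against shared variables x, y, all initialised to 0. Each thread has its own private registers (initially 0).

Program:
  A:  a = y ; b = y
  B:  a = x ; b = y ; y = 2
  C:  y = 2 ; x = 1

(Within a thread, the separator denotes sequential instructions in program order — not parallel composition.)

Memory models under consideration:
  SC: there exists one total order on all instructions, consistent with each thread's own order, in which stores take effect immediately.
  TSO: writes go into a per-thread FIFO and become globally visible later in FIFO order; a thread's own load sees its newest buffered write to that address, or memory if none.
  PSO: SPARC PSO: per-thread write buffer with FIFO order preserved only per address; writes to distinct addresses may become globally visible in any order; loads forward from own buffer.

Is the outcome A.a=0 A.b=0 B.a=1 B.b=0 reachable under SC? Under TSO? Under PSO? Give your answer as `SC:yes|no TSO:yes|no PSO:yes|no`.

outcome vector order: (A.a,A.b,B.a,B.b)
[SC] allowed = {0/0/0/0; 0/0/0/2; 0/0/1/2; 0/2/0/0; 0/2/0/2; 0/2/1/2; 2/2/0/0; 2/2/0/2; 2/2/1/2}
[TSO] allowed = {0/0/0/0; 0/0/0/2; 0/0/1/2; 0/2/0/0; 0/2/0/2; 0/2/1/2; 2/2/0/0; 2/2/0/2; 2/2/1/2}
[PSO] allowed = {0/0/0/0; 0/0/0/2; 0/0/1/0; 0/0/1/2; 0/2/0/0; 0/2/0/2; 0/2/1/0; 0/2/1/2; 2/2/0/0; 2/2/0/2; 2/2/1/0; 2/2/1/2}
target 0/0/1/0 ∈ {PSO}

SC:no TSO:no PSO:yes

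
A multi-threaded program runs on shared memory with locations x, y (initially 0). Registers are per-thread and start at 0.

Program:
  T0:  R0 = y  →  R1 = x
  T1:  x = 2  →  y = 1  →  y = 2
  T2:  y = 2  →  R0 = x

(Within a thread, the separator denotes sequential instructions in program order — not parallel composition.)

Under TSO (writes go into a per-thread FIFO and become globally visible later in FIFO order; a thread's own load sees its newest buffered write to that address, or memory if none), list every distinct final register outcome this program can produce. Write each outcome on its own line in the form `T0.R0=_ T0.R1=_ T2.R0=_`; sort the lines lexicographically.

outcome vector order: (T0.R0,T0.R1,T2.R0)
|TSO outcomes| = 10

T0.R0=0 T0.R1=0 T2.R0=0
T0.R0=0 T0.R1=0 T2.R0=2
T0.R0=0 T0.R1=2 T2.R0=0
T0.R0=0 T0.R1=2 T2.R0=2
T0.R0=1 T0.R1=2 T2.R0=0
T0.R0=1 T0.R1=2 T2.R0=2
T0.R0=2 T0.R1=0 T2.R0=0
T0.R0=2 T0.R1=0 T2.R0=2
T0.R0=2 T0.R1=2 T2.R0=0
T0.R0=2 T0.R1=2 T2.R0=2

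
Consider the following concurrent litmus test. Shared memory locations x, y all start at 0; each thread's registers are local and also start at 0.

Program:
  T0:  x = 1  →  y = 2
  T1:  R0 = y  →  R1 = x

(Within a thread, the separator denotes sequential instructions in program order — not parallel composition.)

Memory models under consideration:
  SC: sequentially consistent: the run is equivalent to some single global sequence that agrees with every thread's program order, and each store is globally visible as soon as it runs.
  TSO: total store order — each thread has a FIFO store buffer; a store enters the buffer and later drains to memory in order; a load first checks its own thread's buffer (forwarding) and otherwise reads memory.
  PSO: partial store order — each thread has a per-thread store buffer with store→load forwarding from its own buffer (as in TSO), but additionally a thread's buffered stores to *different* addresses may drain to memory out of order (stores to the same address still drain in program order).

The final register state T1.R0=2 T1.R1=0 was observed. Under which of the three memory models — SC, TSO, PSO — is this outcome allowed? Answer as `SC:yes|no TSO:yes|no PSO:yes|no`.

SC:no TSO:no PSO:yes

outcome vector order: (T1.R0,T1.R1)
under SC → <0 0>; <0 1>; <2 1>
under TSO → <0 0>; <0 1>; <2 1>
under PSO → <0 0>; <0 1>; <2 0>; <2 1>
target <2 0> ∈ {PSO}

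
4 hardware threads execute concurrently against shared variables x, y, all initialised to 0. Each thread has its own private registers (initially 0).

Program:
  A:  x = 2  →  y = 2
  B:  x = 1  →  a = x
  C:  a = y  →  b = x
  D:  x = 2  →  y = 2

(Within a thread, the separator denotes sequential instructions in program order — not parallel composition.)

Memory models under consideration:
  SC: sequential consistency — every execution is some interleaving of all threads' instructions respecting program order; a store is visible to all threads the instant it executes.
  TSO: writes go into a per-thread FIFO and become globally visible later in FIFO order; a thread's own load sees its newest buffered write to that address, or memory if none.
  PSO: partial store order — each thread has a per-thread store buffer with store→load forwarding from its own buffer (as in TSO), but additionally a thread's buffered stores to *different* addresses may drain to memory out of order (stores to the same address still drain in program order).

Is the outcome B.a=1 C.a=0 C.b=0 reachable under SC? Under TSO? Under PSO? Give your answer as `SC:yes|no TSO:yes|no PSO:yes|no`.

SC:yes TSO:yes PSO:yes

outcome vector order: (B.a,C.a,C.b)
under SC → 100, 101, 102, 121, 122, 200, 201, 202, 221, 222
under TSO → 100, 101, 102, 121, 122, 200, 201, 202, 221, 222
under PSO → 100, 101, 102, 120, 121, 122, 200, 201, 202, 220, 221, 222
target 100 ∈ {SC,TSO,PSO}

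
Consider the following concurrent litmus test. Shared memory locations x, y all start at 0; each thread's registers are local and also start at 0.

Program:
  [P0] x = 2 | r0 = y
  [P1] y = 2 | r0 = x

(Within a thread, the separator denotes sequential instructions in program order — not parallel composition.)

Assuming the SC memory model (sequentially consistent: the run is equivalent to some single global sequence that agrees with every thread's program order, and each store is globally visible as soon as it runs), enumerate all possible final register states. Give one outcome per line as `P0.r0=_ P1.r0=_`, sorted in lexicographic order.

outcome vector order: (P0.r0,P1.r0)
|SC outcomes| = 3

P0.r0=0 P1.r0=2
P0.r0=2 P1.r0=0
P0.r0=2 P1.r0=2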